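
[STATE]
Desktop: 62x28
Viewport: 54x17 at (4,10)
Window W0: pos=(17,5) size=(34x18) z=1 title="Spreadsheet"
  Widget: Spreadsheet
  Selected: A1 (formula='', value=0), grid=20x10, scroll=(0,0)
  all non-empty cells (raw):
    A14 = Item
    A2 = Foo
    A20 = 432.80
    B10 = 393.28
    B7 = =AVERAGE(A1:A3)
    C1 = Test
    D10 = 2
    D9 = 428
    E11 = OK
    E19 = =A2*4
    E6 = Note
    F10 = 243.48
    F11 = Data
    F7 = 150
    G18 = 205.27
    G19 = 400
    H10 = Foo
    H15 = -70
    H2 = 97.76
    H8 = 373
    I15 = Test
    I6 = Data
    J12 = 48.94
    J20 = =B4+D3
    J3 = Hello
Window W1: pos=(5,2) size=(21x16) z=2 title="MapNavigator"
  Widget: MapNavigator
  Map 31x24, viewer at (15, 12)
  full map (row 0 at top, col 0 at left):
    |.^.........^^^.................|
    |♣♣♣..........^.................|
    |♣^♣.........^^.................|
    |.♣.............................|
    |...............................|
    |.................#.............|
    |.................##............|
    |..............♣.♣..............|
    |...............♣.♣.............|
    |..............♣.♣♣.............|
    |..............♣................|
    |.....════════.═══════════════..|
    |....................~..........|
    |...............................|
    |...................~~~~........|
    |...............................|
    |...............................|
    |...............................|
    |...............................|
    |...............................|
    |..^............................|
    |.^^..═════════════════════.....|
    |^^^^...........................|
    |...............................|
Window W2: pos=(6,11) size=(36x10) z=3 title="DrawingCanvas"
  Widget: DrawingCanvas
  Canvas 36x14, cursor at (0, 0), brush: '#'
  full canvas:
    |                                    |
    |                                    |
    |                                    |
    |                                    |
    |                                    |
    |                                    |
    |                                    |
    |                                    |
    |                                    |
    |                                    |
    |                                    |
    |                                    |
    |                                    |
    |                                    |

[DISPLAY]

 ┃═══════.═══════════┃------------------------┃       
 ┃┏━━━━━━━━━━━━━━━━━━━━━━━━━━━━━━━━━━┓        ┃       
 ┃┃ DrawingCanvas                    ┃   0    ┃       
 ┃┠──────────────────────────────────┨   0    ┃       
 ┃┃+                                 ┃   0    ┃       
 ┃┃                                  ┃   0    ┃       
 ┃┃                                  ┃   0    ┃       
 ┗┃                                  ┃   0    ┃       
  ┃                                  ┃   0    ┃       
  ┃                                  ┃   0    ┃       
  ┗━━━━━━━━━━━━━━━━━━━━━━━━━━━━━━━━━━┛   0    ┃       
             ┃ 11        0       0       0    ┃       
             ┗━━━━━━━━━━━━━━━━━━━━━━━━━━━━━━━━┛       
                                                      
                                                      
                                                      
                                                      


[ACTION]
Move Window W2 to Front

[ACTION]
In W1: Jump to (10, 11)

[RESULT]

 ┃.............♣.....┃------------------------┃       
 ┃┏━━━━━━━━━━━━━━━━━━━━━━━━━━━━━━━━━━┓        ┃       
 ┃┃ DrawingCanvas                    ┃   0    ┃       
 ┃┠──────────────────────────────────┨   0    ┃       
 ┃┃+                                 ┃   0    ┃       
 ┃┃                                  ┃   0    ┃       
 ┃┃                                  ┃   0    ┃       
 ┗┃                                  ┃   0    ┃       
  ┃                                  ┃   0    ┃       
  ┃                                  ┃   0    ┃       
  ┗━━━━━━━━━━━━━━━━━━━━━━━━━━━━━━━━━━┛   0    ┃       
             ┃ 11        0       0       0    ┃       
             ┗━━━━━━━━━━━━━━━━━━━━━━━━━━━━━━━━┛       
                                                      
                                                      
                                                      
                                                      


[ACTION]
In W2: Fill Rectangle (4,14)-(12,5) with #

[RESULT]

 ┃.............♣.....┃------------------------┃       
 ┃┏━━━━━━━━━━━━━━━━━━━━━━━━━━━━━━━━━━┓        ┃       
 ┃┃ DrawingCanvas                    ┃   0    ┃       
 ┃┠──────────────────────────────────┨   0    ┃       
 ┃┃+                                 ┃   0    ┃       
 ┃┃                                  ┃   0    ┃       
 ┃┃                                  ┃   0    ┃       
 ┗┃                                  ┃   0    ┃       
  ┃     ##########                   ┃   0    ┃       
  ┃     ##########                   ┃   0    ┃       
  ┗━━━━━━━━━━━━━━━━━━━━━━━━━━━━━━━━━━┛   0    ┃       
             ┃ 11        0       0       0    ┃       
             ┗━━━━━━━━━━━━━━━━━━━━━━━━━━━━━━━━┛       
                                                      
                                                      
                                                      
                                                      


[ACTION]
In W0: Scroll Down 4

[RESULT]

 ┃.............♣.....┃------------------------┃       
 ┃┏━━━━━━━━━━━━━━━━━━━━━━━━━━━━━━━━━━┓   0    ┃       
 ┃┃ DrawingCanvas                    ┃   0    ┃       
 ┃┠──────────────────────────────────┨   0    ┃       
 ┃┃+                                 ┃   0    ┃       
 ┃┃                                  ┃   0    ┃       
 ┃┃                                  ┃   0    ┃       
 ┗┃                                  ┃   0    ┃       
  ┃     ##########                   ┃   0    ┃       
  ┃     ##########                   ┃   0    ┃       
  ┗━━━━━━━━━━━━━━━━━━━━━━━━━━━━━━━━━━┛   0    ┃       
             ┃ 15        0       0       0    ┃       
             ┗━━━━━━━━━━━━━━━━━━━━━━━━━━━━━━━━┛       
                                                      
                                                      
                                                      
                                                      


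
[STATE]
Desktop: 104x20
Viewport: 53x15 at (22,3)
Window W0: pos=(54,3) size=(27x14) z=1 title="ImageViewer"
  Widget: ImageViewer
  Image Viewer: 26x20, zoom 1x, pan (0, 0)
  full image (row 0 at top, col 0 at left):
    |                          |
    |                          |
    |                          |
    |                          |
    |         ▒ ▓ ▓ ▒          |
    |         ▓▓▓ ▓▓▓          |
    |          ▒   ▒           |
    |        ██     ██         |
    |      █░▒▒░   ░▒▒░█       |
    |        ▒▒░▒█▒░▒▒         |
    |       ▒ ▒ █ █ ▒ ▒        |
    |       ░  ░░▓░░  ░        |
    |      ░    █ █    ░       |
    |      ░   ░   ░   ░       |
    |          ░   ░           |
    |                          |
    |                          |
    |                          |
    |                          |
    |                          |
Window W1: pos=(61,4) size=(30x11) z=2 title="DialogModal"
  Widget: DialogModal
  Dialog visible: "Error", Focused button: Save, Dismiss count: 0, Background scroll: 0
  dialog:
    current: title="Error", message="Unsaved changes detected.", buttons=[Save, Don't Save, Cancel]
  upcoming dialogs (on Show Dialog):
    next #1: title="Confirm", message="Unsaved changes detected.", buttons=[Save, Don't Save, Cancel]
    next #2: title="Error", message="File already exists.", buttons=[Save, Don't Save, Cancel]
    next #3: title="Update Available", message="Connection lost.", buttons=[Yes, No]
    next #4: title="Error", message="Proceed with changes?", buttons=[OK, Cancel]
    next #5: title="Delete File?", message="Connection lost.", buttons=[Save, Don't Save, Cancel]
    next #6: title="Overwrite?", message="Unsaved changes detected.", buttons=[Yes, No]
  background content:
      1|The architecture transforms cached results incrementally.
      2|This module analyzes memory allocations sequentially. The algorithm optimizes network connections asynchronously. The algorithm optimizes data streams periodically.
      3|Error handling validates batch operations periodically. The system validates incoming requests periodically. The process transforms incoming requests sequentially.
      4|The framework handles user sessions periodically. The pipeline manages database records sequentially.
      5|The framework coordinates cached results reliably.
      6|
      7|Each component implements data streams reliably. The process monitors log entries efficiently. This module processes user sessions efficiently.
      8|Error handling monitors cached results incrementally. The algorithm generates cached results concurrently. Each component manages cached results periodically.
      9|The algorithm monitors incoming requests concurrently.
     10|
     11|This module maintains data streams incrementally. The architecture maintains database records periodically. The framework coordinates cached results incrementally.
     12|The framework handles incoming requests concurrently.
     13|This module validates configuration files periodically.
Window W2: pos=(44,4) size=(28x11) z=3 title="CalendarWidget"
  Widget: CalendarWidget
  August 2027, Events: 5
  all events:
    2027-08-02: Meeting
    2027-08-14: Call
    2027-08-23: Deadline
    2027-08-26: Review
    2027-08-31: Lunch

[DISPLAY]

                                ┏━━━━━━━━━━━━━━━━━━━━
                      ┏━━━━━━━━━━━━━━━━━━━━━━━━━━┓━━━
                      ┃ CalendarWidget           ┃al 
                      ┠──────────────────────────┨───
                      ┃       August 2027        ┃ect
                      ┃Mo Tu We Th Fr Sa Su      ┃───
                      ┃                   1      ┃ Er
                      ┃ 2*  3  4  5  6  7  8     ┃ ch
                      ┃ 9 10 11 12 13 14* 15     ┃ Do
                      ┃16 17 18 19 20 21 22      ┃───
                      ┃23* 24 25 26* 27 28 29    ┃nen
                      ┗━━━━━━━━━━━━━━━━━━━━━━━━━━┛━━━
                                ┃        ▒▒░▒█▒░▒▒   
                                ┗━━━━━━━━━━━━━━━━━━━━
                                                     


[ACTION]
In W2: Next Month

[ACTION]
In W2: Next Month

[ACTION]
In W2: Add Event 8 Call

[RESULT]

                                ┏━━━━━━━━━━━━━━━━━━━━
                      ┏━━━━━━━━━━━━━━━━━━━━━━━━━━┓━━━
                      ┃ CalendarWidget           ┃al 
                      ┠──────────────────────────┨───
                      ┃       October 2027       ┃ect
                      ┃Mo Tu We Th Fr Sa Su      ┃───
                      ┃             1  2  3      ┃ Er
                      ┃ 4  5  6  7  8*  9 10     ┃ ch
                      ┃11 12 13 14 15 16 17      ┃ Do
                      ┃18 19 20 21 22 23 24      ┃───
                      ┃25 26 27 28 29 30 31      ┃nen
                      ┗━━━━━━━━━━━━━━━━━━━━━━━━━━┛━━━
                                ┃        ▒▒░▒█▒░▒▒   
                                ┗━━━━━━━━━━━━━━━━━━━━
                                                     


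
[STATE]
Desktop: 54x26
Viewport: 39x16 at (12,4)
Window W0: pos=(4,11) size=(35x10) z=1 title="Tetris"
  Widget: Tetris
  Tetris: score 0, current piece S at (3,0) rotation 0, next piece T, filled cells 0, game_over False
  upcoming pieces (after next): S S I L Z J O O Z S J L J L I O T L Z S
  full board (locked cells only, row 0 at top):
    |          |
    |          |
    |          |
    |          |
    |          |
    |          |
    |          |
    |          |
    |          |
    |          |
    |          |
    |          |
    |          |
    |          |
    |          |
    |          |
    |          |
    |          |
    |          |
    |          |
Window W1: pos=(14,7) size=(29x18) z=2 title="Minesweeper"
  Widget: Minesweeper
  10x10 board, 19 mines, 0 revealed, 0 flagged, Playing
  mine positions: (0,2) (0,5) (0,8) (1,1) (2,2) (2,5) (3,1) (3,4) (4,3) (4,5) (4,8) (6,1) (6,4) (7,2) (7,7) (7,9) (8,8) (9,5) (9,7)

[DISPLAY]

                                       
                                       
                                       
  ┏━━━━━━━━━━━━━━━━━━━━━━━━━━━┓        
  ┃ Minesweeper               ┃        
  ┠───────────────────────────┨        
  ┃■■■■■■■■■■                 ┃        
━━┃■■■■■■■■■■                 ┃        
  ┃■■■■■■■■■■                 ┃        
──┃■■■■■■■■■■                 ┃        
  ┃■■■■■■■■■■                 ┃        
  ┃■■■■■■■■■■                 ┃        
  ┃■■■■■■■■■■                 ┃        
  ┃■■■■■■■■■■                 ┃        
  ┃■■■■■■■■■■                 ┃        
  ┃■■■■■■■■■■                 ┃        


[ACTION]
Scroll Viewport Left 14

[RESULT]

                                       
                                       
                                       
              ┏━━━━━━━━━━━━━━━━━━━━━━━━
              ┃ Minesweeper            
              ┠────────────────────────
              ┃■■■■■■■■■■              
    ┏━━━━━━━━━┃■■■■■■■■■■              
    ┃ Tetris  ┃■■■■■■■■■■              
    ┠─────────┃■■■■■■■■■■              
    ┃         ┃■■■■■■■■■■              
    ┃         ┃■■■■■■■■■■              
    ┃         ┃■■■■■■■■■■              
    ┃         ┃■■■■■■■■■■              
    ┃         ┃■■■■■■■■■■              
    ┃         ┃■■■■■■■■■■              


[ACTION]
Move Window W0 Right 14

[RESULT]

                                       
                                       
                                       
              ┏━━━━━━━━━━━━━━━━━━━━━━━━
              ┃ Minesweeper            
              ┠────────────────────────
              ┃■■■■■■■■■■              
              ┃■■■■■■■■■■              
              ┃■■■■■■■■■■              
              ┃■■■■■■■■■■              
              ┃■■■■■■■■■■              
              ┃■■■■■■■■■■              
              ┃■■■■■■■■■■              
              ┃■■■■■■■■■■              
              ┃■■■■■■■■■■              
              ┃■■■■■■■■■■              


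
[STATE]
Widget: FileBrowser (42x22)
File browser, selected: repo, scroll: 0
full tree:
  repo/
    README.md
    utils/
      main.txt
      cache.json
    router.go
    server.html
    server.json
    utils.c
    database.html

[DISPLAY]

> [-] repo/                               
    README.md                             
    [+] utils/                            
    router.go                             
    server.html                           
    server.json                           
    utils.c                               
    database.html                         
                                          
                                          
                                          
                                          
                                          
                                          
                                          
                                          
                                          
                                          
                                          
                                          
                                          
                                          


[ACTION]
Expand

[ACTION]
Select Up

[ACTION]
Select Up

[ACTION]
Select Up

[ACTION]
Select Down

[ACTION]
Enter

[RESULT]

  [-] repo/                               
  > README.md                             
    [+] utils/                            
    router.go                             
    server.html                           
    server.json                           
    utils.c                               
    database.html                         
                                          
                                          
                                          
                                          
                                          
                                          
                                          
                                          
                                          
                                          
                                          
                                          
                                          
                                          


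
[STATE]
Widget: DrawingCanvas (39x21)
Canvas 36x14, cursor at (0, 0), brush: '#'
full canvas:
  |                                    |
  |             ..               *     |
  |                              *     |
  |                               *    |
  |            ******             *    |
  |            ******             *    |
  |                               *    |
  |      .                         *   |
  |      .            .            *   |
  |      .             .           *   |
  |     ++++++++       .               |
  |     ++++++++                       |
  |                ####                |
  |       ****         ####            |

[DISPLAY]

+                                      
             ..               *        
                              *        
                               *       
            ******             *       
            ******             *       
                               *       
      .                         *      
      .            .            *      
      .             .           *      
     ++++++++       .                  
     ++++++++                          
                ####                   
       ****         ####               
                                       
                                       
                                       
                                       
                                       
                                       
                                       


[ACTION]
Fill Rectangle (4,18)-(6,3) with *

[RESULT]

+                                      
             ..               *        
                              *        
                               *       
   ****************            *       
   ****************            *       
   ****************            *       
      .                         *      
      .            .            *      
      .             .           *      
     ++++++++       .                  
     ++++++++                          
                ####                   
       ****         ####               
                                       
                                       
                                       
                                       
                                       
                                       
                                       


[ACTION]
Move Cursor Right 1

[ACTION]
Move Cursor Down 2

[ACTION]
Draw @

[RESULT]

                                       
             ..               *        
 @                            *        
                               *       
   ****************            *       
   ****************            *       
   ****************            *       
      .                         *      
      .            .            *      
      .             .           *      
     ++++++++       .                  
     ++++++++                          
                ####                   
       ****         ####               
                                       
                                       
                                       
                                       
                                       
                                       
                                       


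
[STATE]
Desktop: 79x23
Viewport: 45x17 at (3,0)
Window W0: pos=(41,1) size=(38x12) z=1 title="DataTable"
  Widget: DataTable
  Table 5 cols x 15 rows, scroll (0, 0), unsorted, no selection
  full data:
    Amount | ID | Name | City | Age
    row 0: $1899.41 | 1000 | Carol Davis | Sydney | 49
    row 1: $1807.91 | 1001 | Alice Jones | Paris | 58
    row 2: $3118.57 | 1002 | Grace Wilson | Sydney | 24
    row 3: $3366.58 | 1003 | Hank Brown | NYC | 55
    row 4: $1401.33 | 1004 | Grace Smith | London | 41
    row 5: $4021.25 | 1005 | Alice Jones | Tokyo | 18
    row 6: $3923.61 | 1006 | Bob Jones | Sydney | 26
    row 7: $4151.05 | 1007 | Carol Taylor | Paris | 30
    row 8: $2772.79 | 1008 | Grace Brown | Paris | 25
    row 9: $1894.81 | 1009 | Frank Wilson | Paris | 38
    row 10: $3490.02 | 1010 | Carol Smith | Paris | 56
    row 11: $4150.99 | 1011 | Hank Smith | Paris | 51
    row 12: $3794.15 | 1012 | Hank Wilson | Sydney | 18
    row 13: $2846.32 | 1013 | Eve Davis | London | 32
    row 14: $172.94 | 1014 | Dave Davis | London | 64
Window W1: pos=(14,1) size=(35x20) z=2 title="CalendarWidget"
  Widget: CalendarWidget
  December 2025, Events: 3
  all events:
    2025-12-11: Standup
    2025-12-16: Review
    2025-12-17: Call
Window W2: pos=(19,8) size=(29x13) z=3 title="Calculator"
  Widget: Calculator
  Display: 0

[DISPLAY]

                                             
           ┏━━━━━━━━━━━━━━━━━━━━━━━━━━━━━━━━━
           ┃ CalendarWidget                  
           ┠─────────────────────────────────
           ┃          December 2025          
           ┃Mo Tu We Th Fr Sa Su             
           ┃ 1  2  3  4  5  6  7             
           ┃ 8  9 10 11* 12 13 14            
           ┃15 1┏━━━━━━━━━━━━━━━━━━━━━━━━━━━┓
           ┃22 2┃ Calculator                ┃
           ┃29 3┠───────────────────────────┨
           ┃    ┃                          0┃
           ┃    ┃┌───┬───┬───┬───┐          ┃
           ┃    ┃│ 7 │ 8 │ 9 │ ÷ │          ┃
           ┃    ┃├───┼───┼───┼───┤          ┃
           ┃    ┃│ 4 │ 5 │ 6 │ × │          ┃
           ┃    ┃├───┼───┼───┼───┤          ┃


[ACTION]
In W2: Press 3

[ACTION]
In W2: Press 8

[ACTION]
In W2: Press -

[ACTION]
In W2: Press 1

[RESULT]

                                             
           ┏━━━━━━━━━━━━━━━━━━━━━━━━━━━━━━━━━
           ┃ CalendarWidget                  
           ┠─────────────────────────────────
           ┃          December 2025          
           ┃Mo Tu We Th Fr Sa Su             
           ┃ 1  2  3  4  5  6  7             
           ┃ 8  9 10 11* 12 13 14            
           ┃15 1┏━━━━━━━━━━━━━━━━━━━━━━━━━━━┓
           ┃22 2┃ Calculator                ┃
           ┃29 3┠───────────────────────────┨
           ┃    ┃                          1┃
           ┃    ┃┌───┬───┬───┬───┐          ┃
           ┃    ┃│ 7 │ 8 │ 9 │ ÷ │          ┃
           ┃    ┃├───┼───┼───┼───┤          ┃
           ┃    ┃│ 4 │ 5 │ 6 │ × │          ┃
           ┃    ┃├───┼───┼───┼───┤          ┃


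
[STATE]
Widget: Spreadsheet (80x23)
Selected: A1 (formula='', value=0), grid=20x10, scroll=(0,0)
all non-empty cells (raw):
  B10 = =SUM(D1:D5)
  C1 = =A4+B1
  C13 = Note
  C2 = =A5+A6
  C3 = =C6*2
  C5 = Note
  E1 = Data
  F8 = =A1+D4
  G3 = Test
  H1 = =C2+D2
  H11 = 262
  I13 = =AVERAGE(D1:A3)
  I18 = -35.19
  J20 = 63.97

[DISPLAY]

A1:                                                                             
       A       B       C       D       E       F       G       H       I       J
--------------------------------------------------------------------------------
  1      [0]       0       0       0Data           0       0       0       0    
  2        0       0       0       0       0       0       0       0       0    
  3        0       0       0       0       0       0Test           0       0    
  4        0       0       0       0       0       0       0       0       0    
  5        0       0Note           0       0       0       0       0       0    
  6        0       0       0       0       0       0       0       0       0    
  7        0       0       0       0       0       0       0       0       0    
  8        0       0       0       0       0       0       0       0       0    
  9        0       0       0       0       0       0       0       0       0    
 10        0       0       0       0       0       0       0       0       0    
 11        0       0       0       0       0       0       0     262       0    
 12        0       0       0       0       0       0       0       0       0    
 13        0       0Note           0       0       0       0       0       0    
 14        0       0       0       0       0       0       0       0       0    
 15        0       0       0       0       0       0       0       0       0    
 16        0       0       0       0       0       0       0       0       0    
 17        0       0       0       0       0       0       0       0       0    
 18        0       0       0       0       0       0       0       0  -35.19    
 19        0       0       0       0       0       0       0       0       0    
 20        0       0       0       0       0       0       0       0       0   6


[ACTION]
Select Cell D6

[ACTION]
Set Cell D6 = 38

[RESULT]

D6: 38                                                                          
       A       B       C       D       E       F       G       H       I       J
--------------------------------------------------------------------------------
  1        0       0       0       0Data           0       0       0       0    
  2        0       0       0       0       0       0       0       0       0    
  3        0       0       0       0       0       0Test           0       0    
  4        0       0       0       0       0       0       0       0       0    
  5        0       0Note           0       0       0       0       0       0    
  6        0       0       0    [38]       0       0       0       0       0    
  7        0       0       0       0       0       0       0       0       0    
  8        0       0       0       0       0       0       0       0       0    
  9        0       0       0       0       0       0       0       0       0    
 10        0       0       0       0       0       0       0       0       0    
 11        0       0       0       0       0       0       0     262       0    
 12        0       0       0       0       0       0       0       0       0    
 13        0       0Note           0       0       0       0       0       0    
 14        0       0       0       0       0       0       0       0       0    
 15        0       0       0       0       0       0       0       0       0    
 16        0       0       0       0       0       0       0       0       0    
 17        0       0       0       0       0       0       0       0       0    
 18        0       0       0       0       0       0       0       0  -35.19    
 19        0       0       0       0       0       0       0       0       0    
 20        0       0       0       0       0       0       0       0       0   6


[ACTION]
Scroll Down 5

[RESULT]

D6: 38                                                                          
       A       B       C       D       E       F       G       H       I       J
--------------------------------------------------------------------------------
  6        0       0       0    [38]       0       0       0       0       0    
  7        0       0       0       0       0       0       0       0       0    
  8        0       0       0       0       0       0       0       0       0    
  9        0       0       0       0       0       0       0       0       0    
 10        0       0       0       0       0       0       0       0       0    
 11        0       0       0       0       0       0       0     262       0    
 12        0       0       0       0       0       0       0       0       0    
 13        0       0Note           0       0       0       0       0       0    
 14        0       0       0       0       0       0       0       0       0    
 15        0       0       0       0       0       0       0       0       0    
 16        0       0       0       0       0       0       0       0       0    
 17        0       0       0       0       0       0       0       0       0    
 18        0       0       0       0       0       0       0       0  -35.19    
 19        0       0       0       0       0       0       0       0       0    
 20        0       0       0       0       0       0       0       0       0   6
                                                                                
                                                                                
                                                                                
                                                                                
                                                                                


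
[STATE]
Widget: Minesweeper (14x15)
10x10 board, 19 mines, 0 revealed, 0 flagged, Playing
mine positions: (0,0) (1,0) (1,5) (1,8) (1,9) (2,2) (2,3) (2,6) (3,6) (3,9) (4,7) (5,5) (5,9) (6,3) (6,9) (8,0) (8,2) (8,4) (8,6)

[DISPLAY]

■■■■■■■■■■    
■■■■■■■■■■    
■■■■■■■■■■    
■■■■■■■■■■    
■■■■■■■■■■    
■■■■■■■■■■    
■■■■■■■■■■    
■■■■■■■■■■    
■■■■■■■■■■    
■■■■■■■■■■    
              
              
              
              
              


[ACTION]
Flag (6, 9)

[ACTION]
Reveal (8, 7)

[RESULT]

■■■■■■■■■■    
■■■■■■■■■■    
■■■■■■■■■■    
■■■■■■■■■■    
■■■■■■■■■■    
■■■■■■■■■■    
■■■■■■■■■⚑    
■■■■■■■■■■    
■■■■■■■1■■    
■■■■■■■■■■    
              
              
              
              
              


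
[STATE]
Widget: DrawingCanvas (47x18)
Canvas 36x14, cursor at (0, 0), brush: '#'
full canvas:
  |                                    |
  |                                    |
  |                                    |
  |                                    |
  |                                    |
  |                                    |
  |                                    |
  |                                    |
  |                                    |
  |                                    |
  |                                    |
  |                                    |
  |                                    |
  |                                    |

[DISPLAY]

+                                              
                                               
                                               
                                               
                                               
                                               
                                               
                                               
                                               
                                               
                                               
                                               
                                               
                                               
                                               
                                               
                                               
                                               


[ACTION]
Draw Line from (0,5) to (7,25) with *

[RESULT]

+    **                                        
       ***                                     
          ***                                  
             ***                               
                **                             
                  ***                          
                     ***                       
                        **                     
                                               
                                               
                                               
                                               
                                               
                                               
                                               
                                               
                                               
                                               


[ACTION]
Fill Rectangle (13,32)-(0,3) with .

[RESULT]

+  ..............................              
   ..............................              
   ..............................              
   ..............................              
   ..............................              
   ..............................              
   ..............................              
   ..............................              
   ..............................              
   ..............................              
   ..............................              
   ..............................              
   ..............................              
   ..............................              
                                               
                                               
                                               
                                               


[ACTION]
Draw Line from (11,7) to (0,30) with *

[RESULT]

+  ..........................**..              
   ........................**....              
   ......................**......              
   ....................**........              
   ..................**..........              
   ................**............              
   ..............**..............              
   ............**................              
   ..........**..................              
   ........**....................              
   ......**......................              
   ....**........................              
   ..............................              
   ..............................              
                                               
                                               
                                               
                                               


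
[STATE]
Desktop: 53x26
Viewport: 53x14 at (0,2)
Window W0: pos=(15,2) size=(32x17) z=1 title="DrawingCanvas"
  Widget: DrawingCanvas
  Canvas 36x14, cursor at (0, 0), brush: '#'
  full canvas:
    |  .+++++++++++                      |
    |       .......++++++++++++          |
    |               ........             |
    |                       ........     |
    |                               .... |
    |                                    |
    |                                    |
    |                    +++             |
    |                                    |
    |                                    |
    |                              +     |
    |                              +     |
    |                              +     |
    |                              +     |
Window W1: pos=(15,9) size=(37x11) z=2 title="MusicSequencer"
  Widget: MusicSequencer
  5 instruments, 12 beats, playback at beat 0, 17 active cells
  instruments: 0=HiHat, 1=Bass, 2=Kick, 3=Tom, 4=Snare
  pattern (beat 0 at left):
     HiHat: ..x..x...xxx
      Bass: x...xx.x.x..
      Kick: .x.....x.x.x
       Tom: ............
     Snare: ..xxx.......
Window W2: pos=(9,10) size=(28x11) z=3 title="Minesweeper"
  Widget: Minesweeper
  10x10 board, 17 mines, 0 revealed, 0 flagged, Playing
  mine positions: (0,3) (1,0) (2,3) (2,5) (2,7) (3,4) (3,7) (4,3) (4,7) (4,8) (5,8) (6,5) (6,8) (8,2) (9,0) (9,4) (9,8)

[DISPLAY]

               ┏━━━━━━━━━━━━━━━━━━━━━━━━━━━━━━┓      
               ┃ DrawingCanvas                ┃      
               ┠──────────────────────────────┨      
               ┃+ .+++++++++++                ┃      
               ┃       .......++++++++++++    ┃      
               ┃               ........       ┃      
               ┃                       .......┃      
               ┏━━━━━━━━━━━━━━━━━━━━━━━━━━━━━━━━━━━┓ 
         ┏━━━━━━━━━━━━━━━━━━━━━━━━━━┓              ┃ 
         ┃ Minesweeper              ┃──────────────┨ 
         ┠──────────────────────────┨              ┃ 
         ┃■■■■■■■■■■                ┃              ┃ 
         ┃■■■■■■■■■■                ┃              ┃ 
         ┃■■■■■■■■■■                ┃              ┃ 


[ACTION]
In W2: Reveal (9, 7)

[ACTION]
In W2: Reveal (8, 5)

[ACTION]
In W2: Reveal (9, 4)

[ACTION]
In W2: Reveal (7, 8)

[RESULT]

               ┏━━━━━━━━━━━━━━━━━━━━━━━━━━━━━━┓      
               ┃ DrawingCanvas                ┃      
               ┠──────────────────────────────┨      
               ┃+ .+++++++++++                ┃      
               ┃       .......++++++++++++    ┃      
               ┃               ........       ┃      
               ┃                       .......┃      
               ┏━━━━━━━━━━━━━━━━━━━━━━━━━━━━━━━━━━━┓ 
         ┏━━━━━━━━━━━━━━━━━━━━━━━━━━┓              ┃ 
         ┃ Minesweeper              ┃──────────────┨ 
         ┠──────────────────────────┨              ┃ 
         ┃■■■✹■■■■■■                ┃              ┃ 
         ┃✹■■■■■■■■■                ┃              ┃ 
         ┃■■■✹■✹■✹■■                ┃              ┃ 
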